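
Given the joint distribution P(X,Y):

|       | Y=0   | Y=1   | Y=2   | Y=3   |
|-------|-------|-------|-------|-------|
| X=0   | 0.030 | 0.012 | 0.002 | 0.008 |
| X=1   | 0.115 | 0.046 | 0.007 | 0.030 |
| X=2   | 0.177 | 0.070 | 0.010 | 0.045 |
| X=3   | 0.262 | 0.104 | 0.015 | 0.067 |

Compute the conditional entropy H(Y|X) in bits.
1.5185 bits

H(Y|X) = H(X,Y) - H(X)

H(X,Y) = -Σ_{x,y} P(x,y) log₂ P(x,y). Per-cell terms -P(x,y)·log₂P(x,y):
  X=0: 0.1518, 0.0766, 0.0179, 0.0557
  X=1: 0.3588, 0.2043, 0.0501, 0.1518
  X=2: 0.4422, 0.2686, 0.0664, 0.2013
  X=3: 0.5063, 0.3396, 0.0909, 0.2613
Sum of the 16 terms: H(X,Y) = 3.2436 bits

Marginal of X (row sums):
  P(X=0) = 0.030 + 0.012 + 0.002 + 0.008 = 0.052
  P(X=1) = 0.115 + 0.046 + 0.007 + 0.030 = 0.198
  P(X=2) = 0.177 + 0.070 + 0.010 + 0.045 = 0.302
  P(X=3) = 0.262 + 0.104 + 0.015 + 0.067 = 0.448
H(X) = -[0.052·log₂(0.052) + 0.198·log₂(0.198) + 0.302·log₂(0.302) + 0.448·log₂(0.448)]
  = 0.2218 + 0.4626 + 0.5217 + 0.5190 = 1.7251 bits

H(Y|X) = H(X,Y) - H(X) = 3.2436 - 1.7251 = 1.5185 bits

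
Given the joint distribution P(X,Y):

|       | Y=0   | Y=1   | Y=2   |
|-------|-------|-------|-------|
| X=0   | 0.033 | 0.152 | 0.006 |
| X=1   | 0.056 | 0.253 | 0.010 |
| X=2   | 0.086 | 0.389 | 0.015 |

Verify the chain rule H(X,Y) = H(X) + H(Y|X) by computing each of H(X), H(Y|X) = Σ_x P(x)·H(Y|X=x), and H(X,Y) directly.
H(X) = 1.4863 bits, H(Y|X) = 0.8596 bits, H(X,Y) = 2.3459 bits

Marginal of X (row sums):
  P(X=0) = 0.033 + 0.152 + 0.006 = 0.191
  P(X=1) = 0.056 + 0.253 + 0.010 = 0.319
  P(X=2) = 0.086 + 0.389 + 0.015 = 0.490
H(X) = -[0.191·log₂(0.191) + 0.319·log₂(0.319) + 0.490·log₂(0.490)]
  = 0.4562 + 0.5258 + 0.5043 = 1.4863 bits

H(Y|X) = Σ_x P(x)·H(Y|X=x):
  X=0: P(X=0) = 0.191, P(Y|X=0) = (33/191, 152/191, 6/191) → H(Y|X=0) = 0.8567
  X=1: P(X=1) = 0.319, P(Y|X=1) = (56/319, 23/29, 10/319) → H(Y|X=1) = 0.8625
  X=2: P(X=2) = 0.490, P(Y|X=2) = (43/245, 389/490, 3/98) → H(Y|X=2) = 0.8589
H(Y|X) = 0.191·0.8567 + 0.319·0.8625 + 0.490·0.8589 = 0.8596 bits

H(X,Y) = -Σ_{x,y} P(x,y) log₂ P(x,y). Per-cell terms -P(x,y)·log₂P(x,y):
  X=0: 0.1624, 0.4131, 0.0443
  X=1: 0.2329, 0.5016, 0.0664
  X=2: 0.3044, 0.5299, 0.0909
Sum of the 9 terms: H(X,Y) = 2.3459 bits

Chain rule check:
  H(X) + H(Y|X) = 1.4863 + 0.8596 = 2.3459 bits
  H(X,Y) = 2.3459 bits
✓ Chain rule verified.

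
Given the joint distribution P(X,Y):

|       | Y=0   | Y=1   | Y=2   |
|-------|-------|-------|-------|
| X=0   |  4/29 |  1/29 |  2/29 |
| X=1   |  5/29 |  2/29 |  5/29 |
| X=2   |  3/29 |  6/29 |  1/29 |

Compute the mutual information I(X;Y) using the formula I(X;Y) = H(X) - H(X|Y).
0.1699 bits

I(X;Y) = H(X) - H(X|Y)

Marginal of X (row sums):
  P(X=0) = 4/29 + 1/29 + 2/29 = 7/29
  P(X=1) = 5/29 + 2/29 + 5/29 = 12/29
  P(X=2) = 3/29 + 6/29 + 1/29 = 10/29
H(X) = -[(7/29)·log₂(7/29) + (12/29)·log₂(12/29) + (10/29)·log₂(10/29)]
  = 0.49498 + 0.52677 + 0.52967 = 1.5514 bits

Marginal of Y (column sums):
  P(Y=0) = 4/29 + 5/29 + 3/29 = 12/29
  P(Y=1) = 1/29 + 2/29 + 6/29 = 9/29
  P(Y=2) = 2/29 + 5/29 + 1/29 = 8/29
H(X|Y) = Σ_y P(y)·H(X|Y=y):
  Y=0: P(Y=0) = 12/29, P(X|Y=0) = (1/3, 5/12, 1/4) → H(X|Y=0) = 1.55459
  Y=1: P(Y=1) = 9/29, P(X|Y=1) = (1/9, 2/9, 2/3) → H(X|Y=1) = 1.22439
  Y=2: P(Y=2) = 8/29, P(X|Y=2) = (1/4, 5/8, 1/8) → H(X|Y=2) = 1.29879
H(X|Y) = (12/29)·1.55459 + (9/29)·1.22439 + (8/29)·1.29879 = 1.3815 bits

I(X;Y) = H(X) - H(X|Y) = 1.5514 - 1.3815 = 0.1699 bits

Cross-check via I(X;Y) = H(X) + H(Y) - H(X,Y): computing H(Y) from the column sums and H(X,Y) from the 9 cells in the same way gives H(Y) = 1.5632 bits and H(X,Y) = 2.9447 bits, so
I(X;Y) = 1.5514 + 1.5632 - 2.9447 = 0.1699 bits ✓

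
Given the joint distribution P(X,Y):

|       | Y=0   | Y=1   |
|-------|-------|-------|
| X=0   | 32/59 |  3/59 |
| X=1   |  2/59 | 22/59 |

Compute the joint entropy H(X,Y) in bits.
1.3935 bits

H(X,Y) = -Σ_{x,y} P(x,y) log₂ P(x,y). Per-cell terms -P(x,y)·log₂P(x,y):
  X=0: 0.47872165, 0.21852613
  X=1: 0.16551332, 0.53068901
Sum of the 4 terms: H(X,Y) = 1.3935 bits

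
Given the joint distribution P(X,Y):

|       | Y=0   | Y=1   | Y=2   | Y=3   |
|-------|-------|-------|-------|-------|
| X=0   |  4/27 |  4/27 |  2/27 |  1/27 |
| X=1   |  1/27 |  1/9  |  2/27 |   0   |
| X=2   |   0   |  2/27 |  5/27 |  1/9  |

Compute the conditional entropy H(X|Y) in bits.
1.2426 bits

H(X|Y) = H(X,Y) - H(Y)

H(X,Y) = -Σ_{x,y} P(x,y) log₂ P(x,y). Per-cell terms -P(x,y)·log₂P(x,y):
  X=0: 0.40813, 0.40813, 0.27814, 0.17611
  X=1: 0.17611, 0.35221, 0.27814, 0.00000
  X=2: 0.00000, 0.27814, 0.45055, 0.35221
  (cells with P = 0 contribute 0)
Sum of the 12 terms: H(X,Y) = 3.1579 bits

Marginal of Y (column sums):
  P(Y=0) = 4/27 + 1/27 + 0 = 5/27
  P(Y=1) = 4/27 + 1/9 + 2/27 = 1/3
  P(Y=2) = 2/27 + 2/27 + 5/27 = 1/3
  P(Y=3) = 1/27 + 0 + 1/9 = 4/27
H(Y) = -[(5/27)·log₂(5/27) + (1/3)·log₂(1/3) + (1/3)·log₂(1/3) + (4/27)·log₂(4/27)]
  = 0.45055 + 0.52832 + 0.52832 + 0.40813 = 1.9153 bits

H(X|Y) = H(X,Y) - H(Y) = 3.1579 - 1.9153 = 1.2426 bits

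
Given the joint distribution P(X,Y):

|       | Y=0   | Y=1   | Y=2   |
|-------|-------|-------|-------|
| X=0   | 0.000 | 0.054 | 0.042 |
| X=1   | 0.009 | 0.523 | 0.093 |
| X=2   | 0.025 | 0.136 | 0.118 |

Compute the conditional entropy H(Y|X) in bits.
0.9145 bits

H(Y|X) = H(X,Y) - H(X)

H(X,Y) = -Σ_{x,y} P(x,y) log₂ P(x,y). Per-cell terms -P(x,y)·log₂P(x,y):
  X=0: 0.00000, 0.22739, 0.19209
  X=1: 0.06116, 0.48907, 0.31868
  X=2: 0.13305, 0.39145, 0.36381
  (cells with P = 0 contribute 0)
Sum of the 9 terms: H(X,Y) = 2.1767 bits

Marginal of X (row sums):
  P(X=0) = 0.000 + 0.054 + 0.042 = 0.096
  P(X=1) = 0.009 + 0.523 + 0.093 = 0.625
  P(X=2) = 0.025 + 0.136 + 0.118 = 0.279
H(X) = -[0.096·log₂(0.096) + 0.625·log₂(0.625) + 0.279·log₂(0.279)]
  = 0.32456 + 0.42379 + 0.51382 = 1.2622 bits

H(Y|X) = H(X,Y) - H(X) = 2.1767 - 1.2622 = 0.9145 bits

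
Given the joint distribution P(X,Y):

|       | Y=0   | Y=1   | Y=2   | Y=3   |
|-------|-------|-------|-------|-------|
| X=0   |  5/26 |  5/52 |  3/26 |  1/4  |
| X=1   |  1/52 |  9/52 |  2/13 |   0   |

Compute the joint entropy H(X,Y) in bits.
2.6048 bits

H(X,Y) = -Σ_{x,y} P(x,y) log₂ P(x,y). Per-cell terms -P(x,y)·log₂P(x,y):
  X=0: 0.45741, 0.32486, 0.35948, 0.50000
  X=1: 0.10962, 0.43797, 0.41545, 0.00000
  (cells with P = 0 contribute 0)
Sum of the 8 terms: H(X,Y) = 2.6048 bits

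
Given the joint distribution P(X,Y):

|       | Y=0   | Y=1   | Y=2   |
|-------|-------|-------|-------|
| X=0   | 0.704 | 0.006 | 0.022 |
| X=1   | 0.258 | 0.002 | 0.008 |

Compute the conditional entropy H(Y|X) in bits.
0.2613 bits

H(Y|X) = H(X,Y) - H(X)

H(X,Y) = -Σ_{x,y} P(x,y) log₂ P(x,y). Per-cell terms -P(x,y)·log₂P(x,y):
  X=0: 0.356472, 0.044285, 0.121140
  X=1: 0.504276, 0.017932, 0.055726
Sum of the 6 terms: H(X,Y) = 1.099831 bits

Marginal of X (row sums):
  P(X=0) = 0.704 + 0.006 + 0.022 = 0.732
  P(X=1) = 0.258 + 0.002 + 0.008 = 0.268
H(X) = -[0.732·log₂(0.732) + 0.268·log₂(0.268)]
  = 0.329462 + 0.509118 = 0.838580 bits

H(Y|X) = H(X,Y) - H(X) = 1.099831 - 0.838580 = 0.2613 bits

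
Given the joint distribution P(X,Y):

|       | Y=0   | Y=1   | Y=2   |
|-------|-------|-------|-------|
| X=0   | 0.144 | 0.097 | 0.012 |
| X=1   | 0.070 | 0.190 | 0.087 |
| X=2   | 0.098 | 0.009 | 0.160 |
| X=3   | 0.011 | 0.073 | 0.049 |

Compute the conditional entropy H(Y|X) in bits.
1.2817 bits

H(Y|X) = H(X,Y) - H(X)

H(X,Y) = -Σ_{x,y} P(x,y) log₂ P(x,y). Per-cell terms -P(x,y)·log₂P(x,y):
  X=0: 0.4026037, 0.3264895, 0.0765699
  X=1: 0.2685551, 0.4552264, 0.3064871
  X=2: 0.3284053, 0.0611627, 0.4230170
  X=3: 0.0715699, 0.2756451, 0.2132026
Sum of the 12 terms: H(X,Y) = 3.208934 bits

Marginal of X (row sums):
  P(X=0) = 0.144 + 0.097 + 0.012 = 0.253
  P(X=1) = 0.070 + 0.190 + 0.087 = 0.347
  P(X=2) = 0.098 + 0.009 + 0.160 = 0.267
  P(X=3) = 0.011 + 0.073 + 0.049 = 0.133
H(X) = -[0.253·log₂(0.253) + 0.347·log₂(0.347) + 0.267·log₂(0.267) + 0.133·log₂(0.133)]
  = 0.5016460 + 0.5298664 + 0.5086586 + 0.3870967 = 1.927268 bits

H(Y|X) = H(X,Y) - H(X) = 3.208934 - 1.927268 = 1.2817 bits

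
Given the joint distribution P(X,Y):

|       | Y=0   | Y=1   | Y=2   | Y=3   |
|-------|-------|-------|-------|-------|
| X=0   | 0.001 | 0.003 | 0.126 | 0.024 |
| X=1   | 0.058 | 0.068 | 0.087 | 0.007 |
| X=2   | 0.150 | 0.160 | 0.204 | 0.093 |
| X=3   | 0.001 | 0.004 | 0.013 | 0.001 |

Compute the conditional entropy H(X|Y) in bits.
1.2903 bits

H(X|Y) = H(X,Y) - H(Y)

H(X,Y) = -Σ_{x,y} P(x,y) log₂ P(x,y). Per-cell terms -P(x,y)·log₂P(x,y):
  X=0: 0.0100, 0.0251, 0.3766, 0.1291
  X=1: 0.2383, 0.2637, 0.3065, 0.0501
  X=2: 0.4105, 0.4230, 0.4678, 0.3187
  X=3: 0.0100, 0.0319, 0.0814, 0.0100
Sum of the 16 terms: H(X,Y) = 3.1527 bits

Marginal of Y (column sums):
  P(Y=0) = 0.001 + 0.058 + 0.150 + 0.001 = 0.210
  P(Y=1) = 0.003 + 0.068 + 0.160 + 0.004 = 0.235
  P(Y=2) = 0.126 + 0.087 + 0.204 + 0.013 = 0.430
  P(Y=3) = 0.024 + 0.007 + 0.093 + 0.001 = 0.125
H(Y) = -[0.210·log₂(0.210) + 0.235·log₂(0.235) + 0.430·log₂(0.430) + 0.125·log₂(0.125)]
  = 0.4728 + 0.4910 + 0.5236 + 0.3750 = 1.8624 bits

H(X|Y) = H(X,Y) - H(Y) = 3.1527 - 1.8624 = 1.2903 bits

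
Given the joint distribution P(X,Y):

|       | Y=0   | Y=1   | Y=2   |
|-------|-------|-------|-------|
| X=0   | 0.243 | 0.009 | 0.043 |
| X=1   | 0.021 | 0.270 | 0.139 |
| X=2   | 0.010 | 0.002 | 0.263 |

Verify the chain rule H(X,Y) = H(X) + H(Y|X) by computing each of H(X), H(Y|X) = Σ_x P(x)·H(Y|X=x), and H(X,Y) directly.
H(X) = 1.5553 bits, H(Y|X) = 0.8109 bits, H(X,Y) = 2.3662 bits

Marginal of X (row sums):
  P(X=0) = 0.243 + 0.009 + 0.043 = 0.295
  P(X=1) = 0.021 + 0.270 + 0.139 = 0.430
  P(X=2) = 0.010 + 0.002 + 0.263 = 0.275
H(X) = -[0.295·log₂(0.295) + 0.430·log₂(0.430) + 0.275·log₂(0.275)]
  = 0.51956 + 0.52356 + 0.51219 = 1.5553 bits

H(Y|X) = Σ_x P(x)·H(Y|X=x):
  X=0: P(X=0) = 0.295, P(Y|X=0) = (243/295, 9/295, 43/295) → H(Y|X=0) = 0.78902
  X=1: P(X=1) = 0.430, P(Y|X=1) = (21/430, 27/43, 139/430) → H(Y|X=1) = 1.16096
  X=2: P(X=2) = 0.275, P(Y|X=2) = (2/55, 2/275, 263/275) → H(Y|X=2) = 0.28709
H(Y|X) = 0.295·0.78902 + 0.430·1.16096 + 0.275·0.28709 = 0.8109 bits

H(X,Y) = -Σ_{x,y} P(x,y) log₂ P(x,y). Per-cell terms -P(x,y)·log₂P(x,y):
  X=0: 0.49596, 0.06116, 0.19520
  X=1: 0.11704, 0.51002, 0.39571
  X=2: 0.06644, 0.01793, 0.50677
Sum of the 9 terms: H(X,Y) = 2.3662 bits

Chain rule check:
  H(X) + H(Y|X) = 1.5553 + 0.8109 = 2.3662 bits
  H(X,Y) = 2.3662 bits
✓ Chain rule verified.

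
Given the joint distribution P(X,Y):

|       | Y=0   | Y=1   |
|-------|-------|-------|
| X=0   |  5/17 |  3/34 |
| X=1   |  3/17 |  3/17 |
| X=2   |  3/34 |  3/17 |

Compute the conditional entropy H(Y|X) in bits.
0.8940 bits

H(Y|X) = H(X,Y) - H(X)

H(X,Y) = -Σ_{x,y} P(x,y) log₂ P(x,y). Per-cell terms -P(x,y)·log₂P(x,y):
  X=0: 0.51927, 0.30904
  X=1: 0.44162, 0.44162
  X=2: 0.30904, 0.44162
Sum of the 6 terms: H(X,Y) = 2.4622 bits

Marginal of X (row sums):
  P(X=0) = 5/17 + 3/34 = 13/34
  P(X=1) = 3/17 + 3/17 = 6/17
  P(X=2) = 3/34 + 3/17 = 9/34
H(X) = -[(13/34)·log₂(13/34) + (6/17)·log₂(6/17) + (9/34)·log₂(9/34)]
  = 0.53033 + 0.53029 + 0.50758 = 1.5682 bits

H(Y|X) = H(X,Y) - H(X) = 2.4622 - 1.5682 = 0.8940 bits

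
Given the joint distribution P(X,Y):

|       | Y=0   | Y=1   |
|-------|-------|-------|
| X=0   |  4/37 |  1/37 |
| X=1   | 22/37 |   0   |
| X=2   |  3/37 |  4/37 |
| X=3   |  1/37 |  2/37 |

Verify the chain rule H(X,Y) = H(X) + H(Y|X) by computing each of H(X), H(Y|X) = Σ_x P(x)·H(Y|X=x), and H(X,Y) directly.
H(X) = 1.5845 bits, H(Y|X) = 0.3584 bits, H(X,Y) = 1.9429 bits

Marginal of X (row sums):
  P(X=0) = 4/37 + 1/37 = 5/37
  P(X=1) = 22/37 + 0 = 22/37
  P(X=2) = 3/37 + 4/37 = 7/37
  P(X=3) = 1/37 + 2/37 = 3/37
H(X) = -[(5/37)·log₂(5/37) + (22/37)·log₂(22/37) + (7/37)·log₂(7/37) + (3/37)·log₂(3/37)]
  = 0.39021 + 0.44596 + 0.45445 + 0.29388 = 1.5845 bits

H(Y|X) = Σ_x P(x)·H(Y|X=x):
  X=0: P(X=0) = 5/37, P(Y|X=0) = (4/5, 1/5) → H(Y|X=0) = 0.72193
  X=1: P(X=1) = 22/37, P(Y|X=1) = (1, 0) → H(Y|X=1) = 0.00000
  X=2: P(X=2) = 7/37, P(Y|X=2) = (3/7, 4/7) → H(Y|X=2) = 0.98523
  X=3: P(X=3) = 3/37, P(Y|X=3) = (1/3, 2/3) → H(Y|X=3) = 0.91830
H(Y|X) = (5/37)·0.72193 + (22/37)·0.00000 + (7/37)·0.98523 + (3/37)·0.91830 = 0.3584 bits

H(X,Y) = -Σ_{x,y} P(x,y) log₂ P(x,y). Per-cell terms -P(x,y)·log₂P(x,y):
  X=0: 0.34697, 0.14080
  X=1: 0.44596, 0.00000
  X=2: 0.29388, 0.34697
  X=3: 0.14080, 0.22754
  (cells with P = 0 contribute 0)
Sum of the 8 terms: H(X,Y) = 1.9429 bits

Chain rule check:
  H(X) + H(Y|X) = 1.5845 + 0.3584 = 1.9429 bits
  H(X,Y) = 1.9429 bits
✓ Chain rule verified.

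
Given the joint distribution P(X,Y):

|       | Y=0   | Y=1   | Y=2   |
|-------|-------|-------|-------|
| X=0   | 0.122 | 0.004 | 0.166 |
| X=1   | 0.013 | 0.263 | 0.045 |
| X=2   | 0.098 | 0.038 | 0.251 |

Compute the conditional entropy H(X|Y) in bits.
1.1031 bits

H(X|Y) = H(X,Y) - H(Y)

H(X,Y) = -Σ_{x,y} P(x,y) log₂ P(x,y). Per-cell terms -P(x,y)·log₂P(x,y):
  X=0: 0.370276, 0.031863, 0.430064
  X=1: 0.081449, 0.506766, 0.201327
  X=2: 0.328405, 0.179279, 0.500554
Sum of the 9 terms: H(X,Y) = 2.62998 bits

Marginal of Y (column sums):
  P(Y=0) = 0.122 + 0.013 + 0.098 = 0.233
  P(Y=1) = 0.004 + 0.263 + 0.038 = 0.305
  P(Y=2) = 0.166 + 0.045 + 0.251 = 0.462
H(Y) = -[0.233·log₂(0.233) + 0.305·log₂(0.305) + 0.462·log₂(0.462)]
  = 0.489672 + 0.522501 + 0.514684 = 1.52686 bits

H(X|Y) = H(X,Y) - H(Y) = 2.62998 - 1.52686 = 1.1031 bits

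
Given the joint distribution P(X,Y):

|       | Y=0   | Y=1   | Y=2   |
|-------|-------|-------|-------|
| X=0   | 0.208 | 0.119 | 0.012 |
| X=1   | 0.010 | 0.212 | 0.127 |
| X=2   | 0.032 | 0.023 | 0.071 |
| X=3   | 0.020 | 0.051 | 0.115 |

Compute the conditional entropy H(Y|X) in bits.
1.1909 bits

H(Y|X) = H(X,Y) - H(X)

H(X,Y) = -Σ_{x,y} P(x,y) log₂ P(x,y). Per-cell terms -P(x,y)·log₂P(x,y):
  X=0: 0.47119, 0.36545, 0.07657
  X=1: 0.06644, 0.47443, 0.37809
  X=2: 0.15891, 0.12517, 0.27094
  X=3: 0.11288, 0.21896, 0.35883
Sum of the 12 terms: H(X,Y) = 3.0779 bits

Marginal of X (row sums):
  P(X=0) = 0.208 + 0.119 + 0.012 = 0.339
  P(X=1) = 0.010 + 0.212 + 0.127 = 0.349
  P(X=2) = 0.032 + 0.023 + 0.071 = 0.126
  P(X=3) = 0.020 + 0.051 + 0.115 = 0.186
H(X) = -[0.339·log₂(0.339) + 0.349·log₂(0.349) + 0.126·log₂(0.126) + 0.186·log₂(0.186)]
  = 0.52906 + 0.53003 + 0.37655 + 0.45135 = 1.8870 bits

H(Y|X) = H(X,Y) - H(X) = 3.0779 - 1.8870 = 1.1909 bits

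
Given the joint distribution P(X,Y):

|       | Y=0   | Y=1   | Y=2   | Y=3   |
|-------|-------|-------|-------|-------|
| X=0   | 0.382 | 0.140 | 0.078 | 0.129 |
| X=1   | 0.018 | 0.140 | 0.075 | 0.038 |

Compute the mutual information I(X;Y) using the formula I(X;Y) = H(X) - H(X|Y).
0.1748 bits

I(X;Y) = H(X) - H(X|Y)

Marginal of X (row sums):
  P(X=0) = 0.382 + 0.140 + 0.078 + 0.129 = 0.729
  P(X=1) = 0.018 + 0.140 + 0.075 + 0.038 = 0.271
H(X) = -[0.729·log₂(0.729) + 0.271·log₂(0.271)]
  = 0.3324 + 0.5105 = 0.8429 bits

Marginal of Y (column sums):
  P(Y=0) = 0.382 + 0.018 = 0.400
  P(Y=1) = 0.140 + 0.140 = 0.280
  P(Y=2) = 0.078 + 0.075 = 0.153
  P(Y=3) = 0.129 + 0.038 = 0.167
H(X|Y) = Σ_y P(y)·H(X|Y=y):
  Y=0: P(Y=0) = 0.400, P(X|Y=0) = (191/200, 9/200) → H(X|Y=0) = 0.2648
  Y=1: P(Y=1) = 0.280, P(X|Y=1) = (1/2, 1/2) → H(X|Y=1) = 1.0000
  Y=2: P(Y=2) = 0.153, P(X|Y=2) = (26/51, 25/51) → H(X|Y=2) = 0.9997
  Y=3: P(Y=3) = 0.167, P(X|Y=3) = (129/167, 38/167) → H(X|Y=3) = 0.7737
H(X|Y) = 0.400·0.2648 + 0.280·1.0000 + 0.153·0.9997 + 0.167·0.7737 = 0.6681 bits

I(X;Y) = H(X) - H(X|Y) = 0.8429 - 0.6681 = 0.1748 bits

Cross-check via I(X;Y) = H(X) + H(Y) - H(X,Y): computing H(Y) from the column sums and H(X,Y) from the 8 cells in the same way gives H(Y) = 1.8886 bits and H(X,Y) = 2.5567 bits, so
I(X;Y) = 0.8429 + 1.8886 - 2.5567 = 0.1748 bits ✓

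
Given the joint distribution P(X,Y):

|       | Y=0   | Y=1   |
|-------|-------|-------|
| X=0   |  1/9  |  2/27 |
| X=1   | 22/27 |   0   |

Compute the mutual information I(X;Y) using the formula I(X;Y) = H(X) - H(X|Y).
0.2011 bits

I(X;Y) = H(X) - H(X|Y)

Marginal of X (row sums):
  P(X=0) = 1/9 + 2/27 = 5/27
  P(X=1) = 22/27 + 0 = 22/27
H(X) = -[(5/27)·log₂(5/27) + (22/27)·log₂(22/27)]
  = 0.45055 + 0.24074 = 0.69129 bits

Marginal of Y (column sums):
  P(Y=0) = 1/9 + 22/27 = 25/27
  P(Y=1) = 2/27 + 0 = 2/27
H(X|Y) = Σ_y P(y)·H(X|Y=y):
  Y=0: P(Y=0) = 25/27, P(X|Y=0) = (3/25, 22/25) → H(X|Y=0) = 0.52936
  Y=1: P(Y=1) = 2/27, P(X|Y=1) = (1, 0) → H(X|Y=1) = 0.00000
H(X|Y) = (25/27)·0.52936 + (2/27)·0.00000 = 0.49015 bits

I(X;Y) = H(X) - H(X|Y) = 0.69129 - 0.49015 = 0.2011 bits

Cross-check via I(X;Y) = H(X) + H(Y) - H(X,Y): computing H(Y) from the column sums and H(X,Y) from the 4 cells in the same way gives H(Y) = 0.38095 bits and H(X,Y) = 0.87110 bits, so
I(X;Y) = 0.69129 + 0.38095 - 0.87110 = 0.2011 bits ✓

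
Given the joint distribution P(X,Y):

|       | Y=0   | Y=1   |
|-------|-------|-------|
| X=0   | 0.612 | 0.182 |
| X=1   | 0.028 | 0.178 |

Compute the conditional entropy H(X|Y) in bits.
0.5259 bits

H(X|Y) = H(X,Y) - H(Y)

H(X,Y) = -Σ_{x,y} P(x,y) log₂ P(x,y). Per-cell terms -P(x,y)·log₂P(x,y):
  X=0: 0.43354, 0.44735
  X=1: 0.14444, 0.44323
Sum of the 4 terms: H(X,Y) = 1.4686 bits

Marginal of Y (column sums):
  P(Y=0) = 0.612 + 0.028 = 0.640
  P(Y=1) = 0.182 + 0.178 = 0.360
H(Y) = -[0.640·log₂(0.640) + 0.360·log₂(0.360)]
  = 0.41207 + 0.53062 = 0.9427 bits

H(X|Y) = H(X,Y) - H(Y) = 1.4686 - 0.9427 = 0.5259 bits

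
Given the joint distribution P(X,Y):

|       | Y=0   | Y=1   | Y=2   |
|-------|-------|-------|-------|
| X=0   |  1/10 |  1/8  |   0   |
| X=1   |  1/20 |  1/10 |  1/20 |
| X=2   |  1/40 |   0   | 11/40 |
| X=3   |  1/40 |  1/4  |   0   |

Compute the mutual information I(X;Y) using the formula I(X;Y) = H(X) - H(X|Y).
0.7335 bits

I(X;Y) = H(X) - H(X|Y)

Marginal of X (row sums):
  P(X=0) = 1/10 + 1/8 + 0 = 9/40
  P(X=1) = 1/20 + 1/10 + 1/20 = 1/5
  P(X=2) = 1/40 + 0 + 11/40 = 3/10
  P(X=3) = 1/40 + 1/4 + 0 = 11/40
H(X) = -[(9/40)·log₂(9/40) + (1/5)·log₂(1/5) + (3/10)·log₂(3/10) + (11/40)·log₂(11/40)]
  = 0.484201 + 0.464386 + 0.521090 + 0.512187 = 1.98186 bits

Marginal of Y (column sums):
  P(Y=0) = 1/10 + 1/20 + 1/40 + 1/40 = 1/5
  P(Y=1) = 1/8 + 1/10 + 0 + 1/4 = 19/40
  P(Y=2) = 0 + 1/20 + 11/40 + 0 = 13/40
H(X|Y) = Σ_y P(y)·H(X|Y=y):
  Y=0: P(Y=0) = 1/5, P(X|Y=0) = (1/2, 1/4, 1/8, 1/8) → H(X|Y=0) = 1.750000
  Y=1: P(Y=1) = 19/40, P(X|Y=1) = (5/19, 4/19, 0, 10/19) → H(X|Y=1) = 1.467458
  Y=2: P(Y=2) = 13/40, P(X|Y=2) = (0, 2/13, 11/13, 0) → H(X|Y=2) = 0.619382
H(X|Y) = (1/5)·1.750000 + (19/40)·1.467458 + (13/40)·0.619382 = 1.24834 bits

I(X;Y) = H(X) - H(X|Y) = 1.98186 - 1.24834 = 0.7335 bits

Cross-check via I(X;Y) = H(X) + H(Y) - H(X,Y): computing H(Y) from the column sums and H(X,Y) from the 12 cells in the same way gives H(Y) = 1.50152 bits and H(X,Y) = 2.74986 bits, so
I(X;Y) = 1.98186 + 1.50152 - 2.74986 = 0.7335 bits ✓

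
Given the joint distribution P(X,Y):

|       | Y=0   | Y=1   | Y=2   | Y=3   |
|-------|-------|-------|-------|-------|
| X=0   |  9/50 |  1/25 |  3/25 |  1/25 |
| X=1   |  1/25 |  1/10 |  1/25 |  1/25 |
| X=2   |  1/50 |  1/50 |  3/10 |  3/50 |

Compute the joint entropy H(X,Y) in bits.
3.0637 bits

H(X,Y) = -Σ_{x,y} P(x,y) log₂ P(x,y). Per-cell terms -P(x,y)·log₂P(x,y):
  X=0: 0.44531, 0.18575, 0.36707, 0.18575
  X=1: 0.18575, 0.33219, 0.18575, 0.18575
  X=2: 0.11288, 0.11288, 0.52109, 0.24353
Sum of the 12 terms: H(X,Y) = 3.0637 bits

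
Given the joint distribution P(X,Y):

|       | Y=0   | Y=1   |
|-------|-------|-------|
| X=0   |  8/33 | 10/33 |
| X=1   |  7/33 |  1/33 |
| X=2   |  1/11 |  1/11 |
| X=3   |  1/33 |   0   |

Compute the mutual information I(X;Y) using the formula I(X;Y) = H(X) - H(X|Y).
0.1292 bits

I(X;Y) = H(X) - H(X|Y)

Marginal of X (row sums):
  P(X=0) = 8/33 + 10/33 = 6/11
  P(X=1) = 7/33 + 1/33 = 8/33
  P(X=2) = 1/11 + 1/11 = 2/11
  P(X=3) = 1/33 + 0 = 1/33
H(X) = -[(6/11)·log₂(6/11) + (8/33)·log₂(8/33) + (2/11)·log₂(2/11) + (1/33)·log₂(1/33)]
  = 0.47698 + 0.49561 + 0.44717 + 0.15286 = 1.5726 bits

Marginal of Y (column sums):
  P(Y=0) = 8/33 + 7/33 + 1/11 + 1/33 = 19/33
  P(Y=1) = 10/33 + 1/33 + 1/11 + 0 = 14/33
H(X|Y) = Σ_y P(y)·H(X|Y=y):
  Y=0: P(Y=0) = 19/33, P(X|Y=0) = (8/19, 7/19, 3/19, 1/19) → H(X|Y=0) = 1.70022
  Y=1: P(Y=1) = 14/33, P(X|Y=1) = (5/7, 1/14, 3/14, 0) → H(X|Y=1) = 1.09491
H(X|Y) = (19/33)·1.70022 + (14/33)·1.09491 = 1.4434 bits

I(X;Y) = H(X) - H(X|Y) = 1.5726 - 1.4434 = 0.1292 bits

Cross-check via I(X;Y) = H(X) + H(Y) - H(X,Y): computing H(Y) from the column sums and H(X,Y) from the 8 cells in the same way gives H(Y) = 0.9834 bits and H(X,Y) = 2.4268 bits, so
I(X;Y) = 1.5726 + 0.9834 - 2.4268 = 0.1292 bits ✓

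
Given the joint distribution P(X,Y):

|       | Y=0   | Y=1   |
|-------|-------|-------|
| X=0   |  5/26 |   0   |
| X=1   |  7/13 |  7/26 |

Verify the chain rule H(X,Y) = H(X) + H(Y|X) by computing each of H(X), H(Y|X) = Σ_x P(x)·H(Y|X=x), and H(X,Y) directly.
H(X) = 0.7063 bits, H(Y|X) = 0.7417 bits, H(X,Y) = 1.4480 bits

Marginal of X (row sums):
  P(X=0) = 5/26 + 0 = 5/26
  P(X=1) = 7/13 + 7/26 = 21/26
H(X) = -[(5/26)·log₂(5/26) + (21/26)·log₂(21/26)]
  = 0.4574 + 0.2489 = 0.7063 bits

H(Y|X) = Σ_x P(x)·H(Y|X=x):
  X=0: P(X=0) = 5/26, P(Y|X=0) = (1, 0) → H(Y|X=0) = 0.0000
  X=1: P(X=1) = 21/26, P(Y|X=1) = (2/3, 1/3) → H(Y|X=1) = 0.9183
H(Y|X) = (5/26)·0.0000 + (21/26)·0.9183 = 0.7417 bits

H(X,Y) = -Σ_{x,y} P(x,y) log₂ P(x,y). Per-cell terms -P(x,y)·log₂P(x,y):
  X=0: 0.4574, 0.0000
  X=1: 0.4809, 0.5097
  (cells with P = 0 contribute 0)
Sum of the 4 terms: H(X,Y) = 1.4480 bits

Chain rule check:
  H(X) + H(Y|X) = 0.7063 + 0.7417 = 1.4480 bits
  H(X,Y) = 1.4480 bits
✓ Chain rule verified.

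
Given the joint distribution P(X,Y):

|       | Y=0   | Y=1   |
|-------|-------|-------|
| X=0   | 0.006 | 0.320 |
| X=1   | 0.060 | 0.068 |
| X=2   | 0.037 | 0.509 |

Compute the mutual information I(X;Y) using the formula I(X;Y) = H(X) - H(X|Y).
0.1124 bits

I(X;Y) = H(X) - H(X|Y)

Marginal of X (row sums):
  P(X=0) = 0.006 + 0.320 = 0.326
  P(X=1) = 0.060 + 0.068 = 0.128
  P(X=2) = 0.037 + 0.509 = 0.546
H(X) = -[0.326·log₂(0.326) + 0.128·log₂(0.128) + 0.546·log₂(0.546)]
  = 0.52716 + 0.37962 + 0.47667 = 1.38345 bits

Marginal of Y (column sums):
  P(Y=0) = 0.006 + 0.060 + 0.037 = 0.103
  P(Y=1) = 0.320 + 0.068 + 0.509 = 0.897
H(X|Y) = Σ_y P(y)·H(X|Y=y):
  Y=0: P(Y=0) = 0.103, P(X|Y=0) = (6/103, 60/103, 37/103) → H(X|Y=0) = 1.22366
  Y=1: P(Y=1) = 0.897, P(X|Y=1) = (320/897, 68/897, 509/897) → H(X|Y=1) = 1.27647
H(X|Y) = 0.103·1.22366 + 0.897·1.27647 = 1.27103 bits

I(X;Y) = H(X) - H(X|Y) = 1.38345 - 1.27103 = 0.1124 bits

Cross-check via I(X;Y) = H(X) + H(Y) - H(X,Y): computing H(Y) from the column sums and H(X,Y) from the 6 cells in the same way gives H(Y) = 0.47843 bits and H(X,Y) = 1.74946 bits, so
I(X;Y) = 1.38345 + 0.47843 - 1.74946 = 0.1124 bits ✓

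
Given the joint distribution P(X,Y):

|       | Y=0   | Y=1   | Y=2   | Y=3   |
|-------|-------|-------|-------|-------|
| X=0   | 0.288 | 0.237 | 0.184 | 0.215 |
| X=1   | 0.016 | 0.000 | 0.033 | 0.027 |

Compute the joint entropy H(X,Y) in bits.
2.3342 bits

H(X,Y) = -Σ_{x,y} P(x,y) log₂ P(x,y). Per-cell terms -P(x,y)·log₂P(x,y):
  X=0: 0.51721, 0.49226, 0.44937, 0.47678
  X=1: 0.09545, 0.00000, 0.16241, 0.14069
  (cells with P = 0 contribute 0)
Sum of the 8 terms: H(X,Y) = 2.3342 bits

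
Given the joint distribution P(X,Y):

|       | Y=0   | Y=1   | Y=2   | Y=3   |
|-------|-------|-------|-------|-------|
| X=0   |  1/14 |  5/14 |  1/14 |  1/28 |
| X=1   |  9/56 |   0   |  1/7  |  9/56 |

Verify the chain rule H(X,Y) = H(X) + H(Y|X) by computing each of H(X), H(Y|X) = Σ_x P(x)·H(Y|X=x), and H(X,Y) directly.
H(X) = 0.9963 bits, H(Y|X) = 1.4986 bits, H(X,Y) = 2.4949 bits

Marginal of X (row sums):
  P(X=0) = 1/14 + 5/14 + 1/14 + 1/28 = 15/28
  P(X=1) = 9/56 + 0 + 1/7 + 9/56 = 13/28
H(X) = -[(15/28)·log₂(15/28) + (13/28)·log₂(13/28)]
  = 0.48239 + 0.51392 = 0.9963 bits

H(Y|X) = Σ_x P(x)·H(Y|X=x):
  X=0: P(X=0) = 15/28, P(Y|X=0) = (2/15, 2/3, 2/15, 1/15) → H(Y|X=0) = 1.42561
  X=1: P(X=1) = 13/28, P(Y|X=1) = (9/26, 0, 4/13, 9/26) → H(Y|X=1) = 1.58280
H(Y|X) = (15/28)·1.42561 + (13/28)·1.58280 = 1.4986 bits

H(X,Y) = -Σ_{x,y} P(x,y) log₂ P(x,y). Per-cell terms -P(x,y)·log₂P(x,y):
  X=0: 0.27195, 0.53051, 0.27195, 0.17169
  X=1: 0.42387, 0.00000, 0.40105, 0.42387
  (cells with P = 0 contribute 0)
Sum of the 8 terms: H(X,Y) = 2.4949 bits

Chain rule check:
  H(X) + H(Y|X) = 0.9963 + 1.4986 = 2.4949 bits
  H(X,Y) = 2.4949 bits
✓ Chain rule verified.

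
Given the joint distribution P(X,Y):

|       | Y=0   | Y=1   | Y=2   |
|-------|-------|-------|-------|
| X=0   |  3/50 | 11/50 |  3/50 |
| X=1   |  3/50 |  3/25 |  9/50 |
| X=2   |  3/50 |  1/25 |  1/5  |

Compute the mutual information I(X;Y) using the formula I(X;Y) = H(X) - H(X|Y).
0.1606 bits

I(X;Y) = H(X) - H(X|Y)

Marginal of X (row sums):
  P(X=0) = 3/50 + 11/50 + 3/50 = 17/50
  P(X=1) = 3/50 + 3/25 + 9/50 = 9/25
  P(X=2) = 3/50 + 1/25 + 1/5 = 3/10
H(X) = -[(17/50)·log₂(17/50) + (9/25)·log₂(9/25) + (3/10)·log₂(3/10)]
  = 0.5292 + 0.5306 + 0.5211 = 1.5809 bits

Marginal of Y (column sums):
  P(Y=0) = 3/50 + 3/50 + 3/50 = 9/50
  P(Y=1) = 11/50 + 3/25 + 1/25 = 19/50
  P(Y=2) = 3/50 + 9/50 + 1/5 = 11/25
H(X|Y) = Σ_y P(y)·H(X|Y=y):
  Y=0: P(Y=0) = 9/50, P(X|Y=0) = (1/3, 1/3, 1/3) → H(X|Y=0) = 1.5850
  Y=1: P(Y=1) = 19/50, P(X|Y=1) = (11/19, 6/19, 2/19) → H(X|Y=1) = 1.3235
  Y=2: P(Y=2) = 11/25, P(X|Y=2) = (3/22, 9/22, 5/11) → H(X|Y=2) = 1.4365
H(X|Y) = (9/50)·1.5850 + (19/50)·1.3235 + (11/25)·1.4365 = 1.4203 bits

I(X;Y) = H(X) - H(X|Y) = 1.5809 - 1.4203 = 0.1606 bits

Cross-check via I(X;Y) = H(X) + H(Y) - H(X,Y): computing H(Y) from the column sums and H(X,Y) from the 9 cells in the same way gives H(Y) = 1.4969 bits and H(X,Y) = 2.9172 bits, so
I(X;Y) = 1.5809 + 1.4969 - 2.9172 = 0.1606 bits ✓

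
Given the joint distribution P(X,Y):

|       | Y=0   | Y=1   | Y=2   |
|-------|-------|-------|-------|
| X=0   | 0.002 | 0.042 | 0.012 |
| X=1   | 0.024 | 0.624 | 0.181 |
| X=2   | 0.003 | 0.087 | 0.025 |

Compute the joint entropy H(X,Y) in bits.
1.7513 bits

H(X,Y) = -Σ_{x,y} P(x,y) log₂ P(x,y). Per-cell terms -P(x,y)·log₂P(x,y):
  X=0: 0.01793, 0.19209, 0.07657
  X=1: 0.12914, 0.42456, 0.44633
  X=2: 0.02514, 0.30649, 0.13305
Sum of the 9 terms: H(X,Y) = 1.7513 bits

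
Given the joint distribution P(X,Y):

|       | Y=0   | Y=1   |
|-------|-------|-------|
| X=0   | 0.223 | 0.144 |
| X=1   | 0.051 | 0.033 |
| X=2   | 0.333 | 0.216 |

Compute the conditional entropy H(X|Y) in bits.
1.3059 bits

H(X|Y) = H(X,Y) - H(Y)

H(X,Y) = -Σ_{x,y} P(x,y) log₂ P(x,y). Per-cell terms -P(x,y)·log₂P(x,y):
  X=0: 0.48277, 0.40260
  X=1: 0.21896, 0.16241
  X=2: 0.52827, 0.47755
Sum of the 6 terms: H(X,Y) = 2.2726 bits

Marginal of Y (column sums):
  P(Y=0) = 0.223 + 0.051 + 0.333 = 0.607
  P(Y=1) = 0.144 + 0.033 + 0.216 = 0.393
H(Y) = -[0.607·log₂(0.607) + 0.393·log₂(0.393)]
  = 0.43718 + 0.52953 = 0.9667 bits

H(X|Y) = H(X,Y) - H(Y) = 2.2726 - 0.9667 = 1.3059 bits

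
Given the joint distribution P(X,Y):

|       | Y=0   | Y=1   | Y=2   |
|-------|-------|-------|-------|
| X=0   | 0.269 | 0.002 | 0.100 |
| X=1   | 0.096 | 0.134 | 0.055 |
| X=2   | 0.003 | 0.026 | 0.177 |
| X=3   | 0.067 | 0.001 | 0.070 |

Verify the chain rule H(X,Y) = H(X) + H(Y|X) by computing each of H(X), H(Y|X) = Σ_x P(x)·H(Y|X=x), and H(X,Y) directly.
H(X) = 1.9107 bits, H(Y|X) = 1.0363 bits, H(X,Y) = 2.9470 bits

Marginal of X (row sums):
  P(X=0) = 0.269 + 0.002 + 0.100 = 0.371
  P(X=1) = 0.096 + 0.134 + 0.055 = 0.285
  P(X=2) = 0.003 + 0.026 + 0.177 = 0.206
  P(X=3) = 0.067 + 0.001 + 0.070 = 0.138
H(X) = -[0.371·log₂(0.371) + 0.285·log₂(0.285) + 0.206·log₂(0.206) + 0.138·log₂(0.138)]
  = 0.53072 + 0.51613 + 0.46953 + 0.39430 = 1.9107 bits

H(Y|X) = Σ_x P(x)·H(Y|X=x):
  X=0: P(X=0) = 0.371, P(Y|X=0) = (269/371, 2/371, 100/371) → H(Y|X=0) = 0.88673
  X=1: P(X=1) = 0.285, P(Y|X=1) = (32/95, 134/285, 11/57) → H(Y|X=1) = 1.49872
  X=2: P(X=2) = 0.206, P(Y|X=2) = (3/206, 13/103, 177/206) → H(Y|X=2) = 0.65382
  X=3: P(X=3) = 0.138, P(Y|X=3) = (67/138, 1/138, 35/69) → H(Y|X=3) = 1.05434
H(Y|X) = 0.371·0.88673 + 0.285·1.49872 + 0.206·0.65382 + 0.138·1.05434 = 1.0363 bits

H(X,Y) = -Σ_{x,y} P(x,y) log₂ P(x,y). Per-cell terms -P(x,y)·log₂P(x,y):
  X=0: 0.50957, 0.01793, 0.33219
  X=1: 0.32456, 0.38856, 0.23014
  X=2: 0.02514, 0.13690, 0.44218
  X=3: 0.26128, 0.00997, 0.26856
Sum of the 12 terms: H(X,Y) = 2.9470 bits

Chain rule check:
  H(X) + H(Y|X) = 1.9107 + 1.0363 = 2.9470 bits
  H(X,Y) = 2.9470 bits
✓ Chain rule verified.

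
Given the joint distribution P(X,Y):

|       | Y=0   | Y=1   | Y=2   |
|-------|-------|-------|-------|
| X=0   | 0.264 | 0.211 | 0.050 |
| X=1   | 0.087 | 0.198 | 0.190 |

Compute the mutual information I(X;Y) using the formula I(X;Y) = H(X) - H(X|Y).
0.1287 bits

I(X;Y) = H(X) - H(X|Y)

Marginal of X (row sums):
  P(X=0) = 0.264 + 0.211 + 0.050 = 0.525
  P(X=1) = 0.087 + 0.198 + 0.190 = 0.475
H(X) = -[0.525·log₂(0.525) + 0.475·log₂(0.475)]
  = 0.4880 + 0.5102 = 0.9982 bits

Marginal of Y (column sums):
  P(Y=0) = 0.264 + 0.087 = 0.351
  P(Y=1) = 0.211 + 0.198 = 0.409
  P(Y=2) = 0.050 + 0.190 = 0.240
H(X|Y) = Σ_y P(y)·H(X|Y=y):
  Y=0: P(Y=0) = 0.351, P(X|Y=0) = (88/117, 29/117) → H(X|Y=0) = 0.8079
  Y=1: P(Y=1) = 0.409, P(X|Y=1) = (211/409, 198/409) → H(X|Y=1) = 0.9993
  Y=2: P(Y=2) = 0.240, P(X|Y=2) = (5/24, 19/24) → H(X|Y=2) = 0.7383
H(X|Y) = 0.351·0.8079 + 0.409·0.9993 + 0.240·0.7383 = 0.8695 bits

I(X;Y) = H(X) - H(X|Y) = 0.9982 - 0.8695 = 0.1287 bits

Cross-check via I(X;Y) = H(X) + H(Y) - H(X,Y): computing H(Y) from the column sums and H(X,Y) from the 6 cells in the same way gives H(Y) = 1.5518 bits and H(X,Y) = 2.4213 bits, so
I(X;Y) = 0.9982 + 1.5518 - 2.4213 = 0.1287 bits ✓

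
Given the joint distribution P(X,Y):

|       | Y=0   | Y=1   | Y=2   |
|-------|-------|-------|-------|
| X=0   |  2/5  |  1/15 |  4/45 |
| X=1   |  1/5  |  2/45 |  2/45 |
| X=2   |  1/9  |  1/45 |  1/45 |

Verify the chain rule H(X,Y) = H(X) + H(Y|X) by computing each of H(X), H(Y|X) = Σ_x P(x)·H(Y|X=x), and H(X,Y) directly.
H(X) = 1.4062 bits, H(Y|X) = 1.1534 bits, H(X,Y) = 2.5596 bits

Marginal of X (row sums):
  P(X=0) = 2/5 + 1/15 + 4/45 = 5/9
  P(X=1) = 1/5 + 2/45 + 2/45 = 13/45
  P(X=2) = 1/9 + 1/45 + 1/45 = 7/45
H(X) = -[(5/9)·log₂(5/9) + (13/45)·log₂(13/45) + (7/45)·log₂(7/45)]
  = 0.47111 + 0.51752 + 0.41759 = 1.4062 bits

H(Y|X) = Σ_x P(x)·H(Y|X=x):
  X=0: P(X=0) = 5/9, P(Y|X=0) = (18/25, 3/25, 4/25) → H(Y|X=0) = 1.13131
  X=1: P(X=1) = 13/45, P(Y|X=1) = (9/13, 2/13, 2/13) → H(Y|X=1) = 1.19818
  X=2: P(X=2) = 7/45, P(Y|X=2) = (5/7, 1/7, 1/7) → H(Y|X=2) = 1.14883
H(Y|X) = (5/9)·1.13131 + (13/45)·1.19818 + (7/45)·1.14883 = 1.1534 bits

H(X,Y) = -Σ_{x,y} P(x,y) log₂ P(x,y). Per-cell terms -P(x,y)·log₂P(x,y):
  X=0: 0.52877, 0.26046, 0.31039
  X=1: 0.46439, 0.19964, 0.19964
  X=2: 0.35221, 0.12204, 0.12204
Sum of the 9 terms: H(X,Y) = 2.5596 bits

Chain rule check:
  H(X) + H(Y|X) = 1.4062 + 1.1534 = 2.5596 bits
  H(X,Y) = 2.5596 bits
✓ Chain rule verified.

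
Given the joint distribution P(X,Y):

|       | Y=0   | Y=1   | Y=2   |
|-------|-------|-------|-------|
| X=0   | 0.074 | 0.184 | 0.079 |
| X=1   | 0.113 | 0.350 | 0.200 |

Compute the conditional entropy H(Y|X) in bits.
1.4447 bits

H(Y|X) = H(X,Y) - H(X)

H(X,Y) = -Σ_{x,y} P(x,y) log₂ P(x,y). Per-cell terms -P(x,y)·log₂P(x,y):
  X=0: 0.27797, 0.44937, 0.28930
  X=1: 0.35545, 0.53010, 0.46439
Sum of the 6 terms: H(X,Y) = 2.3666 bits

Marginal of X (row sums):
  P(X=0) = 0.074 + 0.184 + 0.079 = 0.337
  P(X=1) = 0.113 + 0.350 + 0.200 = 0.663
H(X) = -[0.337·log₂(0.337) + 0.663·log₂(0.663)]
  = 0.52881 + 0.39311 = 0.9219 bits

H(Y|X) = H(X,Y) - H(X) = 2.3666 - 0.9219 = 1.4447 bits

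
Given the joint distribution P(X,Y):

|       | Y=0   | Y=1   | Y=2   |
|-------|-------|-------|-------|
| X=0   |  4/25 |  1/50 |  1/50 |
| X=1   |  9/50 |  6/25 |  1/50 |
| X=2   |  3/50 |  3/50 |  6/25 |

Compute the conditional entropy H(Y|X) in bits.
1.1661 bits

H(Y|X) = H(X,Y) - H(X)

H(X,Y) = -Σ_{x,y} P(x,y) log₂ P(x,y). Per-cell terms -P(x,y)·log₂P(x,y):
  X=0: 0.423017, 0.112877, 0.112877
  X=1: 0.445308, 0.494134, 0.112877
  X=2: 0.243534, 0.243534, 0.494134
Sum of the 9 terms: H(X,Y) = 2.68229 bits

Marginal of X (row sums):
  P(X=0) = 4/25 + 1/50 + 1/50 = 1/5
  P(X=1) = 9/50 + 6/25 + 1/50 = 11/25
  P(X=2) = 3/50 + 3/50 + 6/25 = 9/25
H(X) = -[(1/5)·log₂(1/5) + (11/25)·log₂(11/25) + (9/25)·log₂(9/25)]
  = 0.464386 + 0.521147 + 0.530615 = 1.51615 bits

H(Y|X) = H(X,Y) - H(X) = 2.68229 - 1.51615 = 1.1661 bits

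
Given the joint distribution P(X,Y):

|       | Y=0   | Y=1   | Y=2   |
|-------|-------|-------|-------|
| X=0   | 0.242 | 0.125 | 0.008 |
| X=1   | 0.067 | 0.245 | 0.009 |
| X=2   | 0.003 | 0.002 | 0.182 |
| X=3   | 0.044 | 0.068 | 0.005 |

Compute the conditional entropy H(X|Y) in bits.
1.2169 bits

H(X|Y) = H(X,Y) - H(Y)

H(X,Y) = -Σ_{x,y} P(x,y) log₂ P(x,y). Per-cell terms -P(x,y)·log₂P(x,y):
  X=0: 0.495355, 0.375000, 0.055726
  X=1: 0.261280, 0.497141, 0.061163
  X=2: 0.025142, 0.017932, 0.447354
  X=3: 0.198280, 0.263726, 0.038219
Sum of the 12 terms: H(X,Y) = 2.73632 bits

Marginal of Y (column sums):
  P(Y=0) = 0.242 + 0.067 + 0.003 + 0.044 = 0.356
  P(Y=1) = 0.125 + 0.245 + 0.002 + 0.068 = 0.440
  P(Y=2) = 0.008 + 0.009 + 0.182 + 0.005 = 0.204
H(Y) = -[0.356·log₂(0.356) + 0.440·log₂(0.440) + 0.204·log₂(0.204)]
  = 0.530458 + 0.521147 + 0.467845 = 1.51945 bits

H(X|Y) = H(X,Y) - H(Y) = 2.73632 - 1.51945 = 1.2169 bits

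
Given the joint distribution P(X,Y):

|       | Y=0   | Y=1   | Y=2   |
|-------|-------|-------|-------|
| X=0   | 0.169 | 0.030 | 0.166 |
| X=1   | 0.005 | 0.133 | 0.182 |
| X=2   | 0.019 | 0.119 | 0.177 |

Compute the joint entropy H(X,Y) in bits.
2.8042 bits

H(X,Y) = -Σ_{x,y} P(x,y) log₂ P(x,y). Per-cell terms -P(x,y)·log₂P(x,y):
  X=0: 0.43347, 0.15177, 0.43006
  X=1: 0.03822, 0.38710, 0.44735
  X=2: 0.10864, 0.36545, 0.44218
Sum of the 9 terms: H(X,Y) = 2.8042 bits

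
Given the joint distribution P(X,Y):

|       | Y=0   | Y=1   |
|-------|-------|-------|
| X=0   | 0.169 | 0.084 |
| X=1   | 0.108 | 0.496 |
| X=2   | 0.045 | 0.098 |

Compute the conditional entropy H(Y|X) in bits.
0.7697 bits

H(Y|X) = H(X,Y) - H(X)

H(X,Y) = -Σ_{x,y} P(x,y) log₂ P(x,y). Per-cell terms -P(x,y)·log₂P(x,y):
  X=0: 0.43347, 0.30017
  X=1: 0.34678, 0.50175
  X=2: 0.20133, 0.32841
Sum of the 6 terms: H(X,Y) = 2.1119 bits

Marginal of X (row sums):
  P(X=0) = 0.169 + 0.084 = 0.253
  P(X=1) = 0.108 + 0.496 = 0.604
  P(X=2) = 0.045 + 0.098 = 0.143
H(X) = -[0.253·log₂(0.253) + 0.604·log₂(0.604) + 0.143·log₂(0.143)]
  = 0.50165 + 0.43934 + 0.40125 = 1.3422 bits

H(Y|X) = H(X,Y) - H(X) = 2.1119 - 1.3422 = 0.7697 bits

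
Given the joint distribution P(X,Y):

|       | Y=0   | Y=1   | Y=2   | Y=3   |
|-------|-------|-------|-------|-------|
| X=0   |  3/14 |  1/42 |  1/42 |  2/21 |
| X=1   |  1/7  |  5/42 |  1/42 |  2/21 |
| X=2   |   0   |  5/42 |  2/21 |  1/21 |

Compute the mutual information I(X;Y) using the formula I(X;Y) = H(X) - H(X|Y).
0.3260 bits

I(X;Y) = H(X) - H(X|Y)

Marginal of X (row sums):
  P(X=0) = 3/14 + 1/42 + 1/42 + 2/21 = 5/14
  P(X=1) = 1/7 + 5/42 + 1/42 + 2/21 = 8/21
  P(X=2) = 0 + 5/42 + 2/21 + 1/21 = 11/42
H(X) = -[(5/14)·log₂(5/14) + (8/21)·log₂(8/21) + (11/42)·log₂(11/42)]
  = 0.53051 + 0.53041 + 0.50623 = 1.56715 bits

Marginal of Y (column sums):
  P(Y=0) = 3/14 + 1/7 + 0 = 5/14
  P(Y=1) = 1/42 + 5/42 + 5/42 = 11/42
  P(Y=2) = 1/42 + 1/42 + 2/21 = 1/7
  P(Y=3) = 2/21 + 2/21 + 1/21 = 5/21
H(X|Y) = Σ_y P(y)·H(X|Y=y):
  Y=0: P(Y=0) = 5/14, P(X|Y=0) = (3/5, 2/5, 0) → H(X|Y=0) = 0.97095
  Y=1: P(Y=1) = 11/42, P(X|Y=1) = (1/11, 5/11, 5/11) → H(X|Y=1) = 1.34859
  Y=2: P(Y=2) = 1/7, P(X|Y=2) = (1/6, 1/6, 2/3) → H(X|Y=2) = 1.25163
  Y=3: P(Y=3) = 5/21, P(X|Y=3) = (2/5, 2/5, 1/5) → H(X|Y=3) = 1.52193
H(X|Y) = (5/14)·0.97095 + (11/42)·1.34859 + (1/7)·1.25163 + (5/21)·1.52193 = 1.24114 bits

I(X;Y) = H(X) - H(X|Y) = 1.56715 - 1.24114 = 0.3260 bits

Cross-check via I(X;Y) = H(X) + H(Y) - H(X,Y): computing H(Y) from the column sums and H(X,Y) from the 12 cells in the same way gives H(Y) = 1.93074 bits and H(X,Y) = 3.17188 bits, so
I(X;Y) = 1.56715 + 1.93074 - 3.17188 = 0.3260 bits ✓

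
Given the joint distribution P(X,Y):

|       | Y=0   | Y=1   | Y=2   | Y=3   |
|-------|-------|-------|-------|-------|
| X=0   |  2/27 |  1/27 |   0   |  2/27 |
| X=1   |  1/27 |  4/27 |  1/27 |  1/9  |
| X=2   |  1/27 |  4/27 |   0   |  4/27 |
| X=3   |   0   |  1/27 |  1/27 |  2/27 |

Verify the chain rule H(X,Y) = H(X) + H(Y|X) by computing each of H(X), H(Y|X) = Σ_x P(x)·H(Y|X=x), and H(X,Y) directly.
H(X) = 1.9153 bits, H(Y|X) = 1.5523 bits, H(X,Y) = 3.4677 bits

Marginal of X (row sums):
  P(X=0) = 2/27 + 1/27 + 0 + 2/27 = 5/27
  P(X=1) = 1/27 + 4/27 + 1/27 + 1/9 = 1/3
  P(X=2) = 1/27 + 4/27 + 0 + 4/27 = 1/3
  P(X=3) = 0 + 1/27 + 1/27 + 2/27 = 4/27
H(X) = -[(5/27)·log₂(5/27) + (1/3)·log₂(1/3) + (1/3)·log₂(1/3) + (4/27)·log₂(4/27)]
  = 0.450548 + 0.528321 + 0.528321 + 0.408131 = 1.9153 bits

H(Y|X) = Σ_x P(x)·H(Y|X=x):
  X=0: P(X=0) = 5/27, P(Y|X=0) = (2/5, 1/5, 0, 2/5) → H(Y|X=0) = 1.521928
  X=1: P(X=1) = 1/3, P(Y|X=1) = (1/9, 4/9, 1/9, 1/3) → H(Y|X=1) = 1.752715
  X=2: P(X=2) = 1/3, P(Y|X=2) = (1/9, 4/9, 0, 4/9) → H(Y|X=2) = 1.392147
  X=3: P(X=3) = 4/27, P(Y|X=3) = (0, 1/4, 1/4, 1/2) → H(Y|X=3) = 1.500000
H(Y|X) = (5/27)·1.521928 + (1/3)·1.752715 + (1/3)·1.392147 + (4/27)·1.500000 = 1.5523 bits

H(X,Y) = -Σ_{x,y} P(x,y) log₂ P(x,y). Per-cell terms -P(x,y)·log₂P(x,y):
  X=0: 0.278140, 0.176107, 0.000000, 0.278140
  X=1: 0.176107, 0.408131, 0.176107, 0.352214
  X=2: 0.176107, 0.408131, 0.000000, 0.408131
  X=3: 0.000000, 0.176107, 0.176107, 0.278140
  (cells with P = 0 contribute 0)
Sum of the 16 terms: H(X,Y) = 3.4677 bits

Chain rule check:
  H(X) + H(Y|X) = 1.9153 + 1.5523 = 3.4676 bits
  H(X,Y) = 3.4677 bits
✓ Chain rule verified (Δ = 0.0001 is 4-dp rounding noise: each of the three values was rounded independently).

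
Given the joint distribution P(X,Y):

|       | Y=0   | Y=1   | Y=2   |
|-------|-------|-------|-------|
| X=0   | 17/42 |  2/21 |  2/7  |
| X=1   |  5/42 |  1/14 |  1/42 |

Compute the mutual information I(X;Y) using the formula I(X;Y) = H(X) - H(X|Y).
0.0593 bits

I(X;Y) = H(X) - H(X|Y)

Marginal of X (row sums):
  P(X=0) = 17/42 + 2/21 + 2/7 = 11/14
  P(X=1) = 5/42 + 1/14 + 1/42 = 3/14
H(X) = -[(11/14)·log₂(11/14) + (3/14)·log₂(3/14)]
  = 0.2734 + 0.4762 = 0.7496 bits

Marginal of Y (column sums):
  P(Y=0) = 17/42 + 5/42 = 11/21
  P(Y=1) = 2/21 + 1/14 = 1/6
  P(Y=2) = 2/7 + 1/42 = 13/42
H(X|Y) = Σ_y P(y)·H(X|Y=y):
  Y=0: P(Y=0) = 11/21, P(X|Y=0) = (17/22, 5/22) → H(X|Y=0) = 0.7732
  Y=1: P(Y=1) = 1/6, P(X|Y=1) = (4/7, 3/7) → H(X|Y=1) = 0.9852
  Y=2: P(Y=2) = 13/42, P(X|Y=2) = (12/13, 1/13) → H(X|Y=2) = 0.3912
H(X|Y) = (11/21)·0.7732 + (1/6)·0.9852 + (13/42)·0.3912 = 0.6903 bits

I(X;Y) = H(X) - H(X|Y) = 0.7496 - 0.6903 = 0.0593 bits

Cross-check via I(X;Y) = H(X) + H(Y) - H(X,Y): computing H(Y) from the column sums and H(X,Y) from the 6 cells in the same way gives H(Y) = 1.4432 bits and H(X,Y) = 2.1335 bits, so
I(X;Y) = 0.7496 + 1.4432 - 2.1335 = 0.0593 bits ✓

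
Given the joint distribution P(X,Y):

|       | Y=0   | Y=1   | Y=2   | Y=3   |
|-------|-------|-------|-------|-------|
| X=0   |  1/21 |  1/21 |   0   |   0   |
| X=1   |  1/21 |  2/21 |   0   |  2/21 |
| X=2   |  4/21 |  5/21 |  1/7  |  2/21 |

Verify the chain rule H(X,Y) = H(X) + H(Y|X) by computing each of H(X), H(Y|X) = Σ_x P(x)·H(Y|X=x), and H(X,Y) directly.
H(X) = 1.2060 bits, H(Y|X) = 1.7404 bits, H(X,Y) = 2.9464 bits

Marginal of X (row sums):
  P(X=0) = 1/21 + 1/21 + 0 + 0 = 2/21
  P(X=1) = 1/21 + 2/21 + 0 + 2/21 = 5/21
  P(X=2) = 4/21 + 5/21 + 1/7 + 2/21 = 2/3
H(X) = -[(2/21)·log₂(2/21) + (5/21)·log₂(5/21) + (2/3)·log₂(2/3)]
  = 0.32308 + 0.49295 + 0.38998 = 1.2060 bits

H(Y|X) = Σ_x P(x)·H(Y|X=x):
  X=0: P(X=0) = 2/21, P(Y|X=0) = (1/2, 1/2, 0, 0) → H(Y|X=0) = 1.00000
  X=1: P(X=1) = 5/21, P(Y|X=1) = (1/5, 2/5, 0, 2/5) → H(Y|X=1) = 1.52193
  X=2: P(X=2) = 2/3, P(Y|X=2) = (2/7, 5/14, 3/14, 1/7) → H(Y|X=2) = 1.92417
H(Y|X) = (2/21)·1.00000 + (5/21)·1.52193 + (2/3)·1.92417 = 1.7404 bits

H(X,Y) = -Σ_{x,y} P(x,y) log₂ P(x,y). Per-cell terms -P(x,y)·log₂P(x,y):
  X=0: 0.20916, 0.20916, 0.00000, 0.00000
  X=1: 0.20916, 0.32308, 0.00000, 0.32308
  X=2: 0.45568, 0.49295, 0.40105, 0.32308
  (cells with P = 0 contribute 0)
Sum of the 12 terms: H(X,Y) = 2.9464 bits

Chain rule check:
  H(X) + H(Y|X) = 1.2060 + 1.7404 = 2.9464 bits
  H(X,Y) = 2.9464 bits
✓ Chain rule verified.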